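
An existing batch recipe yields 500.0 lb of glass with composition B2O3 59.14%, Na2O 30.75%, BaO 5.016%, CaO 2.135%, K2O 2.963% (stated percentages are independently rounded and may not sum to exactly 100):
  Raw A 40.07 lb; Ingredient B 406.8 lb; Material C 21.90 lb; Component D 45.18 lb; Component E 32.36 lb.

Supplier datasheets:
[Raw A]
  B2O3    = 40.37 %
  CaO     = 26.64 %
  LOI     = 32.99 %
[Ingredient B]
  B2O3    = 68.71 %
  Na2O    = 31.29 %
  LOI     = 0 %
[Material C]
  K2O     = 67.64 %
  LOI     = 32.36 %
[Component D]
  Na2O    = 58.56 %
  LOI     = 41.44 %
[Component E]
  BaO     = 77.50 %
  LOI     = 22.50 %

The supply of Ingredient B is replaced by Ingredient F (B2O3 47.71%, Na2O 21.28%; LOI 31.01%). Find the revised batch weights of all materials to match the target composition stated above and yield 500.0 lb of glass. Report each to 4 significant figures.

Revised batch per 500.0 lb glass:
  Raw A: 40.07 lb
  Ingredient F: 585.9 lb
  Material C: 21.90 lb
  Component D: 49.65 lb
  Component E: 32.36 lb
Total batch = 729.9 lb; LOI loss = 229.8 lb

The intermediate values are shown rounded to four significant figures when written out — the working math keeps full precision all the way through — each reported figure is rounded once only. All derived quantities (ignition loss, the five compositions, the totals, glass mass, the yield) are recomputed using the weight values at 500.0 lb of glass at exact precision precisely as stated by the problem or the answer.
Oxide-by-oxide targets in 500.0 lb glass:
  B2O3: 59.14% × 500.0 = 295.7 lb
  Na2O: 30.75% × 500.0 = 153.8 lb
  BaO: 5.016% × 500.0 = 25.08 lb
  CaO: 2.135% × 500.0 = 10.68 lb
  K2O: 2.963% × 500.0 = 14.82 lb
Sums-versus-targets review on the weights just shown, per the basis as stated (sum by sum, the targets are met modulo rounding of the values):
  B2O3: 40.07·0.4037 + 585.9·0.4771 = 295.7 lb (target 295.7 lb)
  Na2O: 585.9·0.2128 + 49.65·0.5856 = 153.8 lb (target 153.8 lb)
  BaO: 32.36·0.7750 = 25.08 lb (target 25.08 lb)
  CaO: 40.07·0.2664 = 10.67 lb (target 10.68 lb)
  K2O: 21.90·0.6764 = 14.81 lb (target 14.82 lb)
Glass-mass closure: total charge less LOI = 500.0 lb (oxide target masses add up to 500.0 lb; against the stated basis, 500.0 lb — a pure rounding effect).
Whole-batch sum: Σ batch = 729.9 lb; LOI removed, Σ of batch·LOI: 229.8 lb; the yield ratio, glass ÷ batch: 68.51%.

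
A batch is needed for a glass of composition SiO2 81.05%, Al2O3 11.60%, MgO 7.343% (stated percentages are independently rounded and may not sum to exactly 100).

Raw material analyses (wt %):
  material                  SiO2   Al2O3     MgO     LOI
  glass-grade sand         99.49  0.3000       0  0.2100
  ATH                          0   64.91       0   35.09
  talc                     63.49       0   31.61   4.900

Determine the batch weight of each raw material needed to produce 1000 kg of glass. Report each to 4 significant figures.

Batch per 1000 kg glass:
  glass-grade sand: 666.4 kg
  ATH: 175.6 kg
  talc: 232.3 kg
Total batch = 1074 kg; LOI loss = 74.40 kg; yield = 93.07%

The intermediate values are shown with 4-significant-digit rounding across the worked steps. Every computation keeps exact precision all the way through. A single rounding finalizes every reported value; the derived quantities, including yield, three oxide percentages, totals, net glass mass, LOI, are computed using the weight values for 1000 kg of glass in exact precision, as quoted within either problem or answer.
Per-oxide target masses for 1000 kg glass:
  SiO2: 81.05% × 1000 = 810.5 kg
  Al2O3: 11.60% × 1000 = 116.0 kg
  MgO: 7.343% × 1000 = 73.43 kg
Oxide-by-oxide audit from the weights as reported, on the stated basis (summed amounts equal target values given rounding of the digits):
  SiO2: 666.4·0.9949 + 232.3·0.6349 = 810.5 kg (target 810.5 kg)
  Al2O3: 666.4·0.003000 + 175.6·0.6491 = 116.0 kg (target 116.0 kg)
  MgO: 232.3·0.3161 = 73.43 kg (target 73.43 kg)
Glass mass check: the batch minus its LOI: 999.9 kg (oxide target masses add up to 999.9 kg; versus the stated basis of 1000 kg — a pure rounding effect).
Total batch = Σ batch = 1074 kg; the LOI term Σ batch·LOI equals 74.40 kg; yield = glass ÷ total batch = 93.07%.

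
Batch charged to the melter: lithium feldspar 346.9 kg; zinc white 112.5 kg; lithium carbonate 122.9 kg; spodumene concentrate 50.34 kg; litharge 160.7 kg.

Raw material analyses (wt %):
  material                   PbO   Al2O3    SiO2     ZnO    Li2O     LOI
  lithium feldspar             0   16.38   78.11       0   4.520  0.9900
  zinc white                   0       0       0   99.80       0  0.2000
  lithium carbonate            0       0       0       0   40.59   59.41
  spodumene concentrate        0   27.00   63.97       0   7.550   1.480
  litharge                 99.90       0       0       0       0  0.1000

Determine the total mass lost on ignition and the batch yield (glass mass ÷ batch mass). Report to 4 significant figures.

Mid-chain values are displayed (rounded to 4 significant digits) in the working; each numeric step holds full precision at every stage — a single rounding finalizes each reported figure — derived quantities (LOI, yield, glass mass, totals, five oxide percentages) are carried at full float precision starting from the weights for 715.8 kg of glass, as set out in the problem or answer text.
Each material's LOI contribution:
  lithium feldspar: 346.9 × 0.009900 = 3.434 kg
  zinc white: 112.5 × 0.002000 = 0.2250 kg
  lithium carbonate: 122.9 × 0.5941 = 73.01 kg
  spodumene concentrate: 50.34 × 0.01480 = 0.7450 kg
  litharge: 160.7 × 0.001000 = 0.1607 kg
Total LOI = 77.58 kg
Glass = batch − LOI = 793.3 − 77.58 = 715.8 kg

LOI loss = 77.58 kg; glass = 715.8 kg; yield = 90.22%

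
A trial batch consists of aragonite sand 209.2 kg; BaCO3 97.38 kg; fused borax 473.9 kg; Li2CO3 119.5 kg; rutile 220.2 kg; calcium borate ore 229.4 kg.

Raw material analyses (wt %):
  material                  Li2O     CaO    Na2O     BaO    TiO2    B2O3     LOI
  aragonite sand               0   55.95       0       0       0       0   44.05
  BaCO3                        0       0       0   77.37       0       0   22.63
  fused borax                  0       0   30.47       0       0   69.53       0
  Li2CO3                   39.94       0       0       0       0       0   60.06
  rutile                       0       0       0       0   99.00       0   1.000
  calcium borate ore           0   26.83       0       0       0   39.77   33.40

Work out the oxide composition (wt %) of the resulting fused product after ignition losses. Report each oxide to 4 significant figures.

The working math runs at exact precision all the way through — working values are printed (rounded to 4 significant figures) at each printed step — each reported value undergoes a single rounding; the derived quantities, including net glass mass, yield, the six compositions, the totals, ignition loss, are rebuilt from the batch weights per 1085 kg of glass in exact precision, as given in either problem or answer.
What the batch supplies per oxide:
  Li2O: 119.5·0.3994 = 47.73 kg
  CaO: 209.2·0.5595 + 229.4·0.2683 = 178.6 kg
  Na2O: 473.9·0.3047 = 144.4 kg
  BaO: 97.38·0.7737 = 75.34 kg
  TiO2: 220.2·0.9900 = 218.0 kg
  B2O3: 473.9·0.6953 + 229.4·0.3977 = 420.7 kg
LOI: 209.2·0.4405 + 97.38·0.2263 + 119.5·0.6006 + 220.2·0.01000 + 229.4·0.3340 = 264.8 kg
Glass = total batch minus LOI = 1350 − 264.8 = 1085 kg (the oxide masses sum to this)
each oxide over glass, ×100, is wt %

Glass mass = 1085 kg (batch 1350 − LOI 264.8).
Composition: Li2O 4.400%, CaO 16.46%, Na2O 13.31%, BaO 6.945%, TiO2 20.10%, B2O3 38.78%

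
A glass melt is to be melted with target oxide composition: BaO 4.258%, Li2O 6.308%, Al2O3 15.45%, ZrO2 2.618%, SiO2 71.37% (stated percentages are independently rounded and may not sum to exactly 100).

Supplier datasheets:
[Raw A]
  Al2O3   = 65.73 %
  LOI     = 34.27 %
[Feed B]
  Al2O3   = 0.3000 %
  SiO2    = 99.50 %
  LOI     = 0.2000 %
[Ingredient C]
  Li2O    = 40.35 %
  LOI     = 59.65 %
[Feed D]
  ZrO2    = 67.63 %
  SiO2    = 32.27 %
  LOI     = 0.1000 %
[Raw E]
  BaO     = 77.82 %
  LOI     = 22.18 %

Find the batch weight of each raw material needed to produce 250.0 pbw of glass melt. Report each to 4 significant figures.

Batch per 250.0 pbw glass melt:
  Raw A: 57.96 pbw
  Feed B: 176.2 pbw
  Ingredient C: 39.08 pbw
  Feed D: 9.678 pbw
  Raw E: 13.68 pbw
Total batch = 296.6 pbw; LOI loss = 46.57 pbw; yield = 84.30%

Working values appear with 4-significant-digit rounding on the page — all internal work carries exact precision all the way through; each reported value takes just one rounding — all derived quantities (the yield, LOI, five oxide percentages, net glass mass, the totals) are carried from the weighed amounts for 250.0 pbw of glass at exact precision, as given in question or answer.
Target oxide masses per 250.0 pbw glass melt:
  BaO: 4.258% × 250.0 = 10.64 pbw
  Li2O: 6.308% × 250.0 = 15.77 pbw
  Al2O3: 15.45% × 250.0 = 38.62 pbw
  ZrO2: 2.618% × 250.0 = 6.545 pbw
  SiO2: 71.37% × 250.0 = 178.4 pbw
Mass-balance tally per oxide on the weights just shown, relative to the basis at hand (oxide sums agree with the targets once rounding is allowed for):
  BaO: 13.68·0.7782 = 10.65 pbw (target 10.64 pbw)
  Li2O: 39.08·0.4035 = 15.77 pbw (target 15.77 pbw)
  Al2O3: 57.96·0.6573 + 176.2·0.003000 = 38.63 pbw (target 38.62 pbw)
  ZrO2: 9.678·0.6763 = 6.545 pbw (target 6.545 pbw)
  SiO2: 176.2·0.9950 + 9.678·0.3227 = 178.4 pbw (target 178.4 pbw)
Glass-mass closure: total batch − LOI = 250.0 pbw (the Σ of target masses is 250.0 pbw; stated basis 250.0 pbw — gaps are rounding artifacts).
Batch total: Σ batch = 296.6 pbw; the LOI term Σ batch·LOI equals 46.57 pbw; as yield: glass ÷ batch → 84.30%.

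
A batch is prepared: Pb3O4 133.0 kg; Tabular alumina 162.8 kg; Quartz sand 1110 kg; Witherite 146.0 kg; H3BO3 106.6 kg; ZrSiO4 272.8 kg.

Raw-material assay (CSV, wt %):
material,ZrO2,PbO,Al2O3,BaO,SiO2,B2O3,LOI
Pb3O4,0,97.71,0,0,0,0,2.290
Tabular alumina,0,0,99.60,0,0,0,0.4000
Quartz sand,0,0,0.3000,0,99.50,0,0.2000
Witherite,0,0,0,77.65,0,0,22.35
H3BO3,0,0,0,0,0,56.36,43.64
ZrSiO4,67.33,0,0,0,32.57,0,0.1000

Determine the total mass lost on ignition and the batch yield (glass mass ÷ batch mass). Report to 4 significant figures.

Each numeric step runs at exact precision all the way through. Values along the way are shown, with 4-significant-figure rounding, as written — a single rounding produces each reported result. The derived quantities are recomputed from the weighed amounts at 1846 kg of glass in full precision (totals, glass mass, the six compositions, LOI, yield), precisely as stated by the problem or the answer.
Per-material ignition loss:
  Pb3O4: 133.0 × 0.02290 = 3.046 kg
  Tabular alumina: 162.8 × 0.004000 = 0.6512 kg
  Quartz sand: 1110 × 0.002000 = 2.220 kg
  Witherite: 146.0 × 0.2235 = 32.63 kg
  H3BO3: 106.6 × 0.4364 = 46.52 kg
  ZrSiO4: 272.8 × 0.001000 = 0.2728 kg
Total LOI = 85.34 kg
Glass = batch − LOI = 1931 − 85.34 = 1846 kg

LOI loss = 85.34 kg; glass = 1846 kg; yield = 95.58%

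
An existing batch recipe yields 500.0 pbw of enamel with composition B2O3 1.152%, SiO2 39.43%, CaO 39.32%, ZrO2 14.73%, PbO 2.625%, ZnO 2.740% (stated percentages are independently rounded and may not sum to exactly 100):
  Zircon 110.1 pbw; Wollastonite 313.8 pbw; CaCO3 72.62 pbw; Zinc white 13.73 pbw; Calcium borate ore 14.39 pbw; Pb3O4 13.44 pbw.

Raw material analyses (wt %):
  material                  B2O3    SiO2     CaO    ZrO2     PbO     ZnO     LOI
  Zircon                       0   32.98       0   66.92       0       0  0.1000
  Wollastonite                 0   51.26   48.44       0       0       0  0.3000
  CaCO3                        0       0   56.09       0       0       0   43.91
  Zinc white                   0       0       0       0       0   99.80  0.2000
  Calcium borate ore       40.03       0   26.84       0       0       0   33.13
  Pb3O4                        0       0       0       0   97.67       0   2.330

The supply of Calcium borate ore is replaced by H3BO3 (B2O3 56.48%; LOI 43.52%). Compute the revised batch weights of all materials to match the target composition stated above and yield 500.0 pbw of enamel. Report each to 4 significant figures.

Values along the way are printed rounded off to 4 significant digits alongside each step — the whole derivation carries full float precision throughout. Every reported figure carries a single rounding; derived quantities are recomputed in full float precision (the six compositions, ignition loss, net glass mass, yield, the totals) from the batch weights at 500.0 pbw of glass as written in the question or the answer.
Oxide mass targets, per 500.0 pbw enamel:
  B2O3: 1.152% × 500.0 = 5.760 pbw
  SiO2: 39.43% × 500.0 = 197.2 pbw
  CaO: 39.32% × 500.0 = 196.6 pbw
  ZrO2: 14.73% × 500.0 = 73.65 pbw
  PbO: 2.625% × 500.0 = 13.12 pbw
  ZnO: 2.740% × 500.0 = 13.70 pbw
Checking each oxide sum on the weights just shown, on the stated basis (target by target, the sums agree given rounding of the digits):
  B2O3: 10.20·0.5648 = 5.761 pbw (target 5.760 pbw)
  SiO2: 110.1·0.3298 + 313.8·0.5126 = 197.2 pbw (target 197.2 pbw)
  CaO: 313.8·0.4844 + 79.51·0.5609 = 196.6 pbw (target 196.6 pbw)
  ZrO2: 110.1·0.6692 = 73.68 pbw (target 73.65 pbw)
  PbO: 13.44·0.9767 = 13.13 pbw (target 13.12 pbw)
  ZnO: 13.73·0.9980 = 13.70 pbw (target 13.70 pbw)
Auditing the glass mass value: batch total minus LOI = 500.0 pbw (per-oxide target masses sum to 500.0 pbw; against the stated basis, 500.0 pbw — differing by rounding only).
Whole-batch sum: Σ batch = 540.8 pbw; LOI removed, Σ of batch·LOI: 40.74 pbw; yield, glass over the total, = 92.47%.

Revised batch per 500.0 pbw enamel:
  Zircon: 110.1 pbw
  Wollastonite: 313.8 pbw
  CaCO3: 79.51 pbw
  Zinc white: 13.73 pbw
  H3BO3: 10.20 pbw
  Pb3O4: 13.44 pbw
Total batch = 540.8 pbw; LOI loss = 40.74 pbw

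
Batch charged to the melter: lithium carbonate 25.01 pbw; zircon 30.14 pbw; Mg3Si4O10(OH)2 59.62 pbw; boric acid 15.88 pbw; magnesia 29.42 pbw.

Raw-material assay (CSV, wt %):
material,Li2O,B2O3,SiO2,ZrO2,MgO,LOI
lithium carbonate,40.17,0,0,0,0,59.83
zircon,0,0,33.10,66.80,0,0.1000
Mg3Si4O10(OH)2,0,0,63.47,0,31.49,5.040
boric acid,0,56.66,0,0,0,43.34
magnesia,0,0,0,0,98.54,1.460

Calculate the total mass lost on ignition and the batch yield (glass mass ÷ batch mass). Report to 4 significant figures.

LOI loss = 25.31 pbw; glass = 134.8 pbw; yield = 84.19%

Working values are printed rounded to four significant figures within the worked lines. Every computation maintains exact precision through the solve; each reported figure is rounded a single time — all derived quantities (the yield, totals, LOI, five oxide percentages, glass mass) are computed from the batch weights at 134.8 pbw of glass in exact precision exactly as printed in question or answer.
Loss on ignition, line by line:
  lithium carbonate: 25.01 × 0.5983 = 14.96 pbw
  zircon: 30.14 × 0.001000 = 0.03014 pbw
  Mg3Si4O10(OH)2: 59.62 × 0.05040 = 3.005 pbw
  boric acid: 15.88 × 0.4334 = 6.882 pbw
  magnesia: 29.42 × 0.01460 = 0.4295 pbw
Total LOI = 25.31 pbw
Glass = batch − LOI = 160.1 − 25.31 = 134.8 pbw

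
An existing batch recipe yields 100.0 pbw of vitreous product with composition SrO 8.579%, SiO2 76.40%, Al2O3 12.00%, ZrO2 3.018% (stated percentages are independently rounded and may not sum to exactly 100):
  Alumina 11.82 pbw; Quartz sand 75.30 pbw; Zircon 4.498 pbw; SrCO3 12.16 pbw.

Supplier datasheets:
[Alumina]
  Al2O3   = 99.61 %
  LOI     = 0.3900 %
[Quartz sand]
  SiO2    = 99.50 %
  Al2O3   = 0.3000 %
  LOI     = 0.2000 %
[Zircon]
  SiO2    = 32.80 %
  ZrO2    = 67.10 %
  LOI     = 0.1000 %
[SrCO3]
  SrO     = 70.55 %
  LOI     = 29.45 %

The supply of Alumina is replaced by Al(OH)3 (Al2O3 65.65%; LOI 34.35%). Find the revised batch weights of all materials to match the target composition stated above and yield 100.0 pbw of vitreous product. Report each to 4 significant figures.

Revised batch per 100.0 pbw vitreous product:
  Al(OH)3: 17.93 pbw
  Quartz sand: 75.30 pbw
  Zircon: 4.498 pbw
  SrCO3: 12.16 pbw
Total batch = 109.9 pbw; LOI loss = 9.895 pbw

The whole derivation keeps exact precision throughout; in-progress results are displayed with 4-significant-figure rounding in the printout; every reported figure is rounded just once; derived quantities (the four compositions, totals, yield, ignition loss, net glass mass) are recomputed in full precision using the weight values on 100.0 pbw of glass, exactly as shown in the problem or the answer.
Per-oxide target masses for 100.0 pbw vitreous product:
  SrO: 8.579% × 100.0 = 8.579 pbw
  SiO2: 76.40% × 100.0 = 76.40 pbw
  Al2O3: 12.00% × 100.0 = 12.00 pbw
  ZrO2: 3.018% × 100.0 = 3.018 pbw
Mass-balance tally per oxide on the weights just shown, under the basis named above (delivered sums recover each target once rounding is allowed for):
  SrO: 12.16·0.7055 = 8.579 pbw (target 8.579 pbw)
  SiO2: 75.30·0.9950 + 4.498·0.3280 = 76.40 pbw (target 76.40 pbw)
  Al2O3: 17.93·0.6565 + 75.30·0.003000 = 12.00 pbw (target 12.00 pbw)
  ZrO2: 4.498·0.6710 = 3.018 pbw (target 3.018 pbw)
Glass mass check: batch Σ − ignition loss = 99.99 pbw (per-oxide target masses sum to 100.0 pbw; against the stated basis, 100.0 pbw — gaps are rounding artifacts).
Batch total: Σ batch = 109.9 pbw; LOI removed, Σ of batch·LOI: 9.895 pbw; glass ÷ batch gives a yield of 91.00%.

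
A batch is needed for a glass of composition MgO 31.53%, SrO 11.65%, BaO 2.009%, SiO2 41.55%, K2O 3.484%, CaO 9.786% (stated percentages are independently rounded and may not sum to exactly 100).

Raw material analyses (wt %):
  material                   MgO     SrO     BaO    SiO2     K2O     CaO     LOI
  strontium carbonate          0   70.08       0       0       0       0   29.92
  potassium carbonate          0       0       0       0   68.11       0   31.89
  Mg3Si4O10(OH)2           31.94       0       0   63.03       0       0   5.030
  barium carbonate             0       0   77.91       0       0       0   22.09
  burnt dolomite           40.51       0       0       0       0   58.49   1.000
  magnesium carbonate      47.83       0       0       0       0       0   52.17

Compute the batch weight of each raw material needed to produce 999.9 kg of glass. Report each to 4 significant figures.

Batch per 999.9 kg glass:
  strontium carbonate: 166.2 kg
  potassium carbonate: 51.15 kg
  Mg3Si4O10(OH)2: 659.1 kg
  barium carbonate: 25.78 kg
  burnt dolomite: 167.3 kg
  magnesium carbonate: 77.29 kg
Total batch = 1147 kg; LOI loss = 146.9 kg; yield = 87.19%

The intermediate values are printed rounded to 4 significant figures on the page. All arithmetic holds full float precision all the way through. Exactly one rounding is applied to each reported value — derived quantities are carried at exact precision (totals, ignition loss, the yield, net glass mass, the six compositions) using the weight values per 999.9 kg of glass exactly as shown in the problem or answer text.
Oxide-by-oxide targets in 999.9 kg glass:
  MgO: 31.53% × 999.9 = 315.3 kg
  SrO: 11.65% × 999.9 = 116.5 kg
  BaO: 2.009% × 999.9 = 20.09 kg
  SiO2: 41.55% × 999.9 = 415.5 kg
  K2O: 3.484% × 999.9 = 34.84 kg
  CaO: 9.786% × 999.9 = 97.85 kg
A balance pass over the oxides, given the weights on record, versus the basis set out (target by target, the sums agree modulo rounding of the values):
  MgO: 659.1·0.3194 + 167.3·0.4051 + 77.29·0.4783 = 315.3 kg (target 315.3 kg)
  SrO: 166.2·0.7008 = 116.5 kg (target 116.5 kg)
  BaO: 25.78·0.7791 = 20.09 kg (target 20.09 kg)
  SiO2: 659.1·0.6303 = 415.4 kg (target 415.5 kg)
  K2O: 51.15·0.6811 = 34.84 kg (target 34.84 kg)
  CaO: 167.3·0.5849 = 97.85 kg (target 97.85 kg)
Glass mass check: the batch minus its LOI: 999.9 kg (oxide target masses add up to 1000 kg; against the stated basis, 999.9 kg — deltas are rounding alone).
Batch total: Σ batch = 1147 kg; LOI removed, Σ of batch·LOI: 146.9 kg; yield: glass divided by total = 87.19%.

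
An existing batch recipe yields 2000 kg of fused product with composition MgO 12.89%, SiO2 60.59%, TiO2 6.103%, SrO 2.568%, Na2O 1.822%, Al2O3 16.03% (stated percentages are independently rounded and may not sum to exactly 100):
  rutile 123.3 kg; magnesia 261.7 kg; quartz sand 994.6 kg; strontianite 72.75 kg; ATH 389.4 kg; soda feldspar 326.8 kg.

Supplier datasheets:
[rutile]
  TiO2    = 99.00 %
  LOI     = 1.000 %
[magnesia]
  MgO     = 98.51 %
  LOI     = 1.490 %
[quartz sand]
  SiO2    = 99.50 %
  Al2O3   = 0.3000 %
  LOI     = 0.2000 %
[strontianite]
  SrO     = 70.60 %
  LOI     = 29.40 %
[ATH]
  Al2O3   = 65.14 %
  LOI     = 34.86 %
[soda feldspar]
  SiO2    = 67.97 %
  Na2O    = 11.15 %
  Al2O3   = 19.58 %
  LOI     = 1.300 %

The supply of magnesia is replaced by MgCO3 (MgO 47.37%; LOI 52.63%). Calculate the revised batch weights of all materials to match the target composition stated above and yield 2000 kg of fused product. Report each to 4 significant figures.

Revised batch per 2000 kg fused product:
  rutile: 123.3 kg
  MgCO3: 544.2 kg
  quartz sand: 994.6 kg
  strontianite: 72.75 kg
  ATH: 389.4 kg
  soda feldspar: 326.8 kg
Total batch = 2451 kg; LOI loss = 451.0 kg

Each numeric step maintains full precision throughout. Mid-chain values are rounded off to 4 significant digits when displayed. Every reported figure takes just one rounding; the derived quantities are rebuilt in full float precision (the totals, LOI, glass mass, yield, the six compositions) from the batch weights at 2000 kg of glass as set out in problem or answer.
Target masses of each oxide per 2000 kg fused product:
  MgO: 12.89% × 2000 = 257.8 kg
  SiO2: 60.59% × 2000 = 1212 kg
  TiO2: 6.103% × 2000 = 122.1 kg
  SrO: 2.568% × 2000 = 51.36 kg
  Na2O: 1.822% × 2000 = 36.44 kg
  Al2O3: 16.03% × 2000 = 320.6 kg
Sums-versus-targets review given the weights on record, relative to the basis at hand (each sum matches its target mass inside rounding margins):
  MgO: 544.2·0.4737 = 257.8 kg (target 257.8 kg)
  SiO2: 994.6·0.9950 + 326.8·0.6797 = 1212 kg (target 1212 kg)
  TiO2: 123.3·0.9900 = 122.1 kg (target 122.1 kg)
  SrO: 72.75·0.7060 = 51.36 kg (target 51.36 kg)
  Na2O: 326.8·0.1115 = 36.44 kg (target 36.44 kg)
  Al2O3: 994.6·0.003000 + 389.4·0.6514 + 326.8·0.1958 = 320.6 kg (target 320.6 kg)
The glass-mass cross-check: whole batch net of LOI = 2000 kg (targets for the oxides total 2000 kg; the stated basis being 2000 kg — any gap is answer rounding).
Total batch = Σ batch = 2451 kg; ignition loss, Σ(batch × LOI) = 451.0 kg; yield = glass ÷ total batch = 81.60%.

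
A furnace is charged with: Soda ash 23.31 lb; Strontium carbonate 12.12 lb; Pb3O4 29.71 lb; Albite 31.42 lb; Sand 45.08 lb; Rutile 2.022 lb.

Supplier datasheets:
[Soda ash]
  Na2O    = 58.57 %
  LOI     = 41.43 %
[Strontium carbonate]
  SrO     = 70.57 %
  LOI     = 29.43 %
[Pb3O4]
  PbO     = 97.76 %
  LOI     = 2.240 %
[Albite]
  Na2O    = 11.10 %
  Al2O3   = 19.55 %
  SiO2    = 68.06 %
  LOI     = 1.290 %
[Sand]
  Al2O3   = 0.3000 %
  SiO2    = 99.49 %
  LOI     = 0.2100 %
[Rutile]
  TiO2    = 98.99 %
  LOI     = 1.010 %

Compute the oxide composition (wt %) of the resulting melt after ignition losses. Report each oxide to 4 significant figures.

Glass mass = 129.3 lb (batch 143.7 − LOI 14.41).
Composition: TiO2 1.549%, SrO 6.617%, Na2O 13.26%, Al2O3 4.857%, SiO2 51.24%, PbO 22.47%

The working math holds exact precision in all steps. Values along the way are printed with 4-significant-figure rounding across the worked steps — exactly one rounding goes into each reported number — derived quantities (six oxide percentages, totals, LOI, glass mass, yield) are rebuilt in exact precision using the weight values per 129.3 lb of glass, as quoted within question or answer.
Oxide masses out of the charge:
  TiO2: 2.022·0.9899 = 2.002 lb
  SrO: 12.12·0.7057 = 8.553 lb
  Na2O: 23.31·0.5857 + 31.42·0.1110 = 17.14 lb
  Al2O3: 31.42·0.1955 + 45.08·0.003000 = 6.278 lb
  SiO2: 31.42·0.6806 + 45.08·0.9949 = 66.23 lb
  PbO: 29.71·0.9776 = 29.04 lb
LOI: 23.31·0.4143 + 12.12·0.2943 + 29.71·0.02240 + 31.42·0.01290 + 45.08·0.002100 + 2.022·0.01010 = 14.41 lb
Glass = total batch minus LOI = 143.7 − 14.41 = 129.3 lb (matching Σ of the oxides)
wt % = oxide mass / glass mass × 100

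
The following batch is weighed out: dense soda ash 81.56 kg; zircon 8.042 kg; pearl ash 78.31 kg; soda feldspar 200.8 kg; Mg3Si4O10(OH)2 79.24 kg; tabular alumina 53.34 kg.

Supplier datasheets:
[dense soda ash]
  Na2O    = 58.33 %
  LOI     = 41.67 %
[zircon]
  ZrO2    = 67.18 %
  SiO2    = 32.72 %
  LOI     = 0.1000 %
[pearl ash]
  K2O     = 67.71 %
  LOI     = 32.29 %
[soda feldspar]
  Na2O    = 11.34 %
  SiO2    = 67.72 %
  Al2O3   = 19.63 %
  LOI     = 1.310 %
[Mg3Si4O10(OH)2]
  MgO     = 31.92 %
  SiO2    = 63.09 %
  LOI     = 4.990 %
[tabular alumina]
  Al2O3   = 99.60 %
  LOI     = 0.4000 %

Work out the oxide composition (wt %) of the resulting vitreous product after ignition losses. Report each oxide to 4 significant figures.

Glass mass = 435.2 kg (batch 501.3 − LOI 66.08).
Composition: K2O 12.18%, MgO 5.812%, ZrO2 1.241%, Na2O 16.16%, SiO2 43.34%, Al2O3 21.26%

Exact precision is kept at all times; the intermediate values are displayed rounded off to 4 significant digits on the page. Each reported value is rounded once only; all derived quantities (LOI, net glass mass, the yield, six oxide percentages, totals) are computed from the weighed amounts for 435.2 kg of glass in full precision as given in the problem or answer text.
Oxide-by-oxide delivered mass:
  K2O: 78.31·0.6771 = 53.02 kg
  MgO: 79.24·0.3192 = 25.29 kg
  ZrO2: 8.042·0.6718 = 5.403 kg
  Na2O: 81.56·0.5833 + 200.8·0.1134 = 70.34 kg
  SiO2: 8.042·0.3272 + 200.8·0.6772 + 79.24·0.6309 = 188.6 kg
  Al2O3: 200.8·0.1963 + 53.34·0.9960 = 92.54 kg
LOI: 81.56·0.4167 + 8.042·0.001000 + 78.31·0.3229 + 200.8·0.01310 + 79.24·0.04990 + 53.34·0.004000 = 66.08 kg
Glass = total batch minus LOI = 501.3 − 66.08 = 435.2 kg (consistent with Σ oxide mass)
wt % = 100 × oxide mass / glass mass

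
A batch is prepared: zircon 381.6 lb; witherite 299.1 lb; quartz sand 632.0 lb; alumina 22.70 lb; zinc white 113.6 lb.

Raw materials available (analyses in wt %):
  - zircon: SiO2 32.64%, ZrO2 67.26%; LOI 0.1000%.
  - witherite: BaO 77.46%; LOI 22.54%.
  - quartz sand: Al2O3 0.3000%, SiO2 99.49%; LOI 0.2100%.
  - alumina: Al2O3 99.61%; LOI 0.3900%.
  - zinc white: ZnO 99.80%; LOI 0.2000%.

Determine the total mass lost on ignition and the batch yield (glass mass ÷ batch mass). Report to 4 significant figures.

LOI loss = 69.44 lb; glass = 1380 lb; yield = 95.21%

In-progress results are displayed, rounded to 4 significant digits, within the worked lines; the whole derivation keeps exact precision from first step to last; each reported result is rounded just once; derived quantities, which include the yield, LOI, the totals, glass mass, the five compositions, are recomputed in full precision, precisely as stated by either problem or answer, from the batch weights for 1380 lb of glass.
LOI of each material in turn:
  zircon: 381.6 × 0.001000 = 0.3816 lb
  witherite: 299.1 × 0.2254 = 67.42 lb
  quartz sand: 632.0 × 0.002100 = 1.327 lb
  alumina: 22.70 × 0.003900 = 0.08853 lb
  zinc white: 113.6 × 0.002000 = 0.2272 lb
Total LOI = 69.44 lb
Glass = batch − LOI = 1449 − 69.44 = 1380 lb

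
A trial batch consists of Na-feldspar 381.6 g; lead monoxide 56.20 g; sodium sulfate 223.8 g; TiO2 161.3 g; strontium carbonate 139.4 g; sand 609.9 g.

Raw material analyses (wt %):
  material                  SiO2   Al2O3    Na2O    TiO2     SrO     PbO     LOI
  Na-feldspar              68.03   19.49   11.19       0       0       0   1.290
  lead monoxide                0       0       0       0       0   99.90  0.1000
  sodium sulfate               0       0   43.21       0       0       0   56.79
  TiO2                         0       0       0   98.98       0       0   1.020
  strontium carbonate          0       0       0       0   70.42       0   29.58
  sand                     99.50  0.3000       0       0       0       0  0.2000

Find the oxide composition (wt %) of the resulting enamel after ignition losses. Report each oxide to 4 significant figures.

Glass mass = 1396 g (batch 1572 − LOI 176.2).
Composition: SiO2 62.07%, Al2O3 5.459%, Na2O 9.986%, TiO2 11.44%, SrO 7.032%, PbO 4.022%

Working values are displayed, rounded to 4 significant figures, in the printout. Every computation carries full float precision through the solve — every reported figure carries a single rounding. The derived quantities are recomputed using the weight values on 1396 g of glass at exact precision (net glass mass, the six compositions, ignition loss, the yield, totals), as set out in problem or answer.
Delivered oxide masses:
  SiO2: 381.6·0.6803 + 609.9·0.9950 = 866.5 g
  Al2O3: 381.6·0.1949 + 609.9·0.003000 = 76.20 g
  Na2O: 381.6·0.1119 + 223.8·0.4321 = 139.4 g
  TiO2: 161.3·0.9898 = 159.7 g
  SrO: 139.4·0.7042 = 98.17 g
  PbO: 56.20·0.9990 = 56.14 g
LOI: 381.6·0.01290 + 56.20·0.001000 + 223.8·0.5679 + 161.3·0.01020 + 139.4·0.2958 + 609.9·0.002000 = 176.2 g
Resulting glass, batch − LOI: 1572 − 176.2 = 1396 g (equal to the oxide-mass sum)
wt % = oxide mass / glass mass × 100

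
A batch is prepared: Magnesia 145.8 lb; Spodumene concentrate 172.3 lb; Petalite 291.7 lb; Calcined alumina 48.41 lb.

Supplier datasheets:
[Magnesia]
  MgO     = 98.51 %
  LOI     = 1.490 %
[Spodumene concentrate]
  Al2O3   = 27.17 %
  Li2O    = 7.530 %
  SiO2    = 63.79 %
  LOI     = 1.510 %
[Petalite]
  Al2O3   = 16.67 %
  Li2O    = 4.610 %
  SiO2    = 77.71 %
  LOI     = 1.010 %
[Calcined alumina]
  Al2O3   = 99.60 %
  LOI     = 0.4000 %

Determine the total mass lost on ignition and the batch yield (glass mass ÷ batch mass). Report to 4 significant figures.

The whole derivation runs at full precision from start to finish. Rounding to 4 significant figures governs every working value as shown; a single rounding produces each reported result — the derived quantities (yield, the four compositions, LOI, the totals, glass mass) are carried in full precision starting from the weights at 650.3 lb of glass, as set out in question or answer.
LOI of each material in turn:
  Magnesia: 145.8 × 0.01490 = 2.172 lb
  Spodumene concentrate: 172.3 × 0.01510 = 2.602 lb
  Petalite: 291.7 × 0.01010 = 2.946 lb
  Calcined alumina: 48.41 × 0.004000 = 0.1936 lb
Total LOI = 7.914 lb
Glass = batch − LOI = 658.2 − 7.914 = 650.3 lb

LOI loss = 7.914 lb; glass = 650.3 lb; yield = 98.80%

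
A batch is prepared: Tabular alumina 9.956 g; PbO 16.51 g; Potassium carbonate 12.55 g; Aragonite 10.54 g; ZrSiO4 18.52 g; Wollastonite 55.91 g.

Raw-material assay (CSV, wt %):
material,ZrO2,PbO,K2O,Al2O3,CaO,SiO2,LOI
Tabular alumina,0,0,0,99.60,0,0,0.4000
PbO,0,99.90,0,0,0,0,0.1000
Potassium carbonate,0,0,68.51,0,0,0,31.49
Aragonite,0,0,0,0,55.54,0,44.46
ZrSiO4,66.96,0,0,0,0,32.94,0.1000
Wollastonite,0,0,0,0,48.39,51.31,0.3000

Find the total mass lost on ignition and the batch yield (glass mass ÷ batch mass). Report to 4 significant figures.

Values along the way are displayed rounded to 4 significant figures on the page. Each numeric step holds exact precision through every step. Each reported number takes exactly one rounding; the derived quantities, which include glass mass, LOI, the totals, the yield, the six compositions, are carried at exact precision, exactly as shown in the question or the answer, using the weight values per 115.1 g of glass.
Ignition loss by material:
  Tabular alumina: 9.956 × 0.004000 = 0.03982 g
  PbO: 16.51 × 0.001000 = 0.01651 g
  Potassium carbonate: 12.55 × 0.3149 = 3.952 g
  Aragonite: 10.54 × 0.4446 = 4.686 g
  ZrSiO4: 18.52 × 0.001000 = 0.01852 g
  Wollastonite: 55.91 × 0.003000 = 0.1677 g
Total LOI = 8.881 g
Glass = batch − LOI = 124.0 − 8.881 = 115.1 g

LOI loss = 8.881 g; glass = 115.1 g; yield = 92.84%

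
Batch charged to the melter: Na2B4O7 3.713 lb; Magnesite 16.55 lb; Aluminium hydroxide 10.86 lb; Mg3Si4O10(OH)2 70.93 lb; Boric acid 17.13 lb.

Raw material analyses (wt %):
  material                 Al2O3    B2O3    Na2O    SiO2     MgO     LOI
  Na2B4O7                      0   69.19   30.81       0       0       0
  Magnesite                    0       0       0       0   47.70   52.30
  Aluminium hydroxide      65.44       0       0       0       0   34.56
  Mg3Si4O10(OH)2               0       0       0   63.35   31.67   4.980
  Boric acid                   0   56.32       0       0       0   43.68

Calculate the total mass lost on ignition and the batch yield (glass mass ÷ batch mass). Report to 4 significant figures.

LOI loss = 23.42 lb; glass = 95.76 lb; yield = 80.35%

Full float precision is kept all the way through; intermediates appear, with 4-significant-digit rounding, in the printout — every reported number takes just one rounding. All derived quantities are recomputed from the batch weights per 95.76 lb of glass at exact precision (LOI, the five compositions, totals, yield, net glass mass), precisely as stated by problem or answer.
Loss on ignition, line by line:
  Na2B4O7: 3.713 × 0 = 0 lb
  Magnesite: 16.55 × 0.5230 = 8.656 lb
  Aluminium hydroxide: 10.86 × 0.3456 = 3.753 lb
  Mg3Si4O10(OH)2: 70.93 × 0.04980 = 3.532 lb
  Boric acid: 17.13 × 0.4368 = 7.482 lb
Total LOI = 23.42 lb
Glass = batch − LOI = 119.2 − 23.42 = 95.76 lb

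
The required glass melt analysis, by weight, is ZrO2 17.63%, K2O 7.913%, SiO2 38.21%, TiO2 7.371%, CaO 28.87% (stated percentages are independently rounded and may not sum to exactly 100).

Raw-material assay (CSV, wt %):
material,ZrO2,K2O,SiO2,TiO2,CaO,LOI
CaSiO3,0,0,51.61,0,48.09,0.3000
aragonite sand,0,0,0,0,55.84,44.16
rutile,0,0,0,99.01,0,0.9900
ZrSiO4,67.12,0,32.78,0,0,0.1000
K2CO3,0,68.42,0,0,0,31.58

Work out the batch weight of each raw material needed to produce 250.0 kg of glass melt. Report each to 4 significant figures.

In-progress results are shown, rounded to 4 significant digits, alongside each step. All internal work holds exact precision at every stage. Every reported value takes just one rounding — the derived quantities (totals, the five compositions, yield, ignition loss, glass mass) are computed starting from the weights at 250.0 kg of glass in full precision as given in the problem or the answer.
Target oxide masses per 250.0 kg glass melt:
  ZrO2: 17.63% × 250.0 = 44.08 kg
  K2O: 7.913% × 250.0 = 19.78 kg
  SiO2: 38.21% × 250.0 = 95.52 kg
  TiO2: 7.371% × 250.0 = 18.43 kg
  CaO: 28.87% × 250.0 = 72.18 kg
A balance pass over the oxides, given the weights on record, under the basis named above (every target is met by its sum once rounding is allowed for):
  ZrO2: 65.67·0.6712 = 44.08 kg (target 44.08 kg)
  K2O: 28.91·0.6842 = 19.78 kg (target 19.78 kg)
  SiO2: 143.4·0.5161 + 65.67·0.3278 = 95.54 kg (target 95.52 kg)
  TiO2: 18.61·0.9901 = 18.43 kg (target 18.43 kg)
  CaO: 143.4·0.4809 + 5.771·0.5584 = 72.18 kg (target 72.18 kg)
Auditing the glass mass value: batch Σ − ignition loss = 250.0 kg (the targets, summed, come to 250.0 kg; with the basis standing at 250.0 kg — differing by rounding only).
Summing the batch: Σ batch = 262.4 kg; LOI loss = Σ batch·LOI = 12.36 kg; yield = glass ÷ total batch = 95.29%.

Batch per 250.0 kg glass melt:
  CaSiO3: 143.4 kg
  aragonite sand: 5.771 kg
  rutile: 18.61 kg
  ZrSiO4: 65.67 kg
  K2CO3: 28.91 kg
Total batch = 262.4 kg; LOI loss = 12.36 kg; yield = 95.29%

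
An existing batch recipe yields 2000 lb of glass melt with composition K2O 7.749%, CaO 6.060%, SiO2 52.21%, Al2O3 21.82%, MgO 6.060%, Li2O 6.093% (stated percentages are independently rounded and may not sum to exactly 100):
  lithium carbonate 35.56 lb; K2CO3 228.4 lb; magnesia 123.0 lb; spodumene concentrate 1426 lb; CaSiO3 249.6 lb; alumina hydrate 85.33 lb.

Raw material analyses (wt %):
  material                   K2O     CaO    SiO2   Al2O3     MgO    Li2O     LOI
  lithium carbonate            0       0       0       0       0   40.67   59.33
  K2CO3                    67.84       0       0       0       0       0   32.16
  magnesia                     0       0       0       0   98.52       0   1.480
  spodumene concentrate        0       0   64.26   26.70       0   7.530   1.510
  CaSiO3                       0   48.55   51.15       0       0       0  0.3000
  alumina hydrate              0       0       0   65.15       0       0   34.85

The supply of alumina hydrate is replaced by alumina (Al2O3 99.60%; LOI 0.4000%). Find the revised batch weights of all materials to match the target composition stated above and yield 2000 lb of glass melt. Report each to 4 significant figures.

Revised batch per 2000 lb glass melt:
  lithium carbonate: 35.56 lb
  K2CO3: 228.4 lb
  magnesia: 123.0 lb
  spodumene concentrate: 1426 lb
  CaSiO3: 249.6 lb
  alumina: 55.81 lb
Total batch = 2118 lb; LOI loss = 118.9 lb

Working values are rounded off to 4 significant figures as shown. Full precision is held in every operation — every reported result is rounded only once. Derived quantities (totals, six oxide percentages, yield, LOI, glass mass) are re-derived in full float precision starting from the weights per 2000 lb of glass, exactly as printed in question or answer.
Target oxide masses per 2000 lb glass melt:
  K2O: 7.749% × 2000 = 155.0 lb
  CaO: 6.060% × 2000 = 121.2 lb
  SiO2: 52.21% × 2000 = 1044 lb
  Al2O3: 21.82% × 2000 = 436.4 lb
  MgO: 6.060% × 2000 = 121.2 lb
  Li2O: 6.093% × 2000 = 121.9 lb
Balance tally, oxide-wise, on the weights just shown, under the basis named above (sum by sum, the targets are met once rounding is allowed for):
  K2O: 228.4·0.6784 = 154.9 lb (target 155.0 lb)
  CaO: 249.6·0.4855 = 121.2 lb (target 121.2 lb)
  SiO2: 1426·0.6426 + 249.6·0.5115 = 1044 lb (target 1044 lb)
  Al2O3: 1426·0.2670 + 55.81·0.9960 = 436.3 lb (target 436.4 lb)
  MgO: 123.0·0.9852 = 121.2 lb (target 121.2 lb)
  Li2O: 35.56·0.4067 + 1426·0.07530 = 121.8 lb (target 121.9 lb)
Auditing the glass mass value: the batch minus its LOI: 1999 lb (targets for the oxides total 2000 lb; against the stated basis, 2000 lb — a pure rounding effect).
Total batch = Σ batch = 2118 lb; loss to ignition Σ batch·LOI = 118.9 lb; as yield: glass ÷ batch → 94.39%.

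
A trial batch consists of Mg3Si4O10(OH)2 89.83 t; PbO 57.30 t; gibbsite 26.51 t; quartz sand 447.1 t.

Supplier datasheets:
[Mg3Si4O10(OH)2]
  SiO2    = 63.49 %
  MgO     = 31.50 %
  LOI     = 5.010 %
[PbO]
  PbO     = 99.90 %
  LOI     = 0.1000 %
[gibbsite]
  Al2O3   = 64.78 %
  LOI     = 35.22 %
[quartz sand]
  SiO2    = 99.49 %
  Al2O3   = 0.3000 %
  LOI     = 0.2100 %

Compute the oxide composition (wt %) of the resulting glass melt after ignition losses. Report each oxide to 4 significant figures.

Values along the way are displayed rounded to 4 significant figures — the whole derivation holds full float precision from first step to last. Every reported value takes just one rounding. The derived quantities, which include the totals, the four compositions, the yield, ignition loss, glass mass, are re-derived in full float precision, as they appear in question or answer, from the batch weights on 605.9 t of glass.
Oxide-by-oxide delivered mass:
  SiO2: 89.83·0.6349 + 447.1·0.9949 = 501.9 t
  PbO: 57.30·0.9990 = 57.24 t
  Al2O3: 26.51·0.6478 + 447.1·0.003000 = 18.51 t
  MgO: 89.83·0.3150 = 28.30 t
LOI: 89.83·0.05010 + 57.30·0.001000 + 26.51·0.3522 + 447.1·0.002100 = 14.83 t
batch − LOI leaves glass = 620.7 − 14.83 = 605.9 t (equal to the oxide-mass sum)
wt %: oxide over glass, times 100

Glass mass = 605.9 t (batch 620.7 − LOI 14.83).
Composition: SiO2 82.83%, PbO 9.447%, Al2O3 3.056%, MgO 4.670%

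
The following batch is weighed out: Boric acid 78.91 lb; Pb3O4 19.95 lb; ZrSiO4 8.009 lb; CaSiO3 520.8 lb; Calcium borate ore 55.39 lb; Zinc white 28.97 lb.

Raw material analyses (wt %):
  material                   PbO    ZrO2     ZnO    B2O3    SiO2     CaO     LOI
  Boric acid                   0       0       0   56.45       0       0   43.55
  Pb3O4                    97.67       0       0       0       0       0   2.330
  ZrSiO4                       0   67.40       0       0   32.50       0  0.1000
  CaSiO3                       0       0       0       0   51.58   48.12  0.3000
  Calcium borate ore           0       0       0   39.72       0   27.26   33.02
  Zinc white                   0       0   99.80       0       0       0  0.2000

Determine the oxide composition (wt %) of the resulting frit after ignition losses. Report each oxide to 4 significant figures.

Glass mass = 657.3 lb (batch 712.0 − LOI 54.75).
Composition: PbO 2.965%, ZrO2 0.8213%, ZnO 4.399%, B2O3 10.12%, SiO2 41.27%, CaO 40.43%

In-progress results appear rounded off to 4 significant figures as written — all internal work keeps full precision at all times; every reported number is rounded a single time; the derived quantities are carried at exact precision (ignition loss, six oxide percentages, glass mass, yield, the totals) from the weighed amounts at 657.3 lb of glass as they appear in either problem or answer.
Oxide masses out of the charge:
  PbO: 19.95·0.9767 = 19.49 lb
  ZrO2: 8.009·0.6740 = 5.398 lb
  ZnO: 28.97·0.9980 = 28.91 lb
  B2O3: 78.91·0.5645 + 55.39·0.3972 = 66.55 lb
  SiO2: 8.009·0.3250 + 520.8·0.5158 = 271.2 lb
  CaO: 520.8·0.4812 + 55.39·0.2726 = 265.7 lb
LOI: 78.91·0.4355 + 19.95·0.02330 + 8.009·0.001000 + 520.8·0.003000 + 55.39·0.3302 + 28.97·0.002000 = 54.75 lb
Glass mass = batch − LOI = 712.0 − 54.75 = 657.3 lb (matching Σ of the oxides)
wt % = oxide mass / glass mass × 100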